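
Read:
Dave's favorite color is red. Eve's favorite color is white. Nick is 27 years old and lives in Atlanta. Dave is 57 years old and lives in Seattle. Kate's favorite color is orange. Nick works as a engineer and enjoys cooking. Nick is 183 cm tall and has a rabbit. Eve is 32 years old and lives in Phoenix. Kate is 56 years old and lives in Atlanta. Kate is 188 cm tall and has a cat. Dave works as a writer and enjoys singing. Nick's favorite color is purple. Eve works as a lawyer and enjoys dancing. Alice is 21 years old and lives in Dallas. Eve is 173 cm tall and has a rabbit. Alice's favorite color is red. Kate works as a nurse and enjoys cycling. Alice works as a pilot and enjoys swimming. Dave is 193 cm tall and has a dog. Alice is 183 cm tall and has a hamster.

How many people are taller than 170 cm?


Taller than 170: 5

5


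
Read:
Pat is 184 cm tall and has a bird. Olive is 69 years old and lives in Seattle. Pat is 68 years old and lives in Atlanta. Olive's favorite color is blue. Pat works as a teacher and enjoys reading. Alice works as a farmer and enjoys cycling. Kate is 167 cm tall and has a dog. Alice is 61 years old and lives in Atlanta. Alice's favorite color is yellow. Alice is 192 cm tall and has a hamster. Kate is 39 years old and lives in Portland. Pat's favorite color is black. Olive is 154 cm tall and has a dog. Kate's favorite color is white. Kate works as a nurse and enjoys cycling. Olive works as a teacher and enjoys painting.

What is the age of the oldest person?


Oldest: Olive at 69

69


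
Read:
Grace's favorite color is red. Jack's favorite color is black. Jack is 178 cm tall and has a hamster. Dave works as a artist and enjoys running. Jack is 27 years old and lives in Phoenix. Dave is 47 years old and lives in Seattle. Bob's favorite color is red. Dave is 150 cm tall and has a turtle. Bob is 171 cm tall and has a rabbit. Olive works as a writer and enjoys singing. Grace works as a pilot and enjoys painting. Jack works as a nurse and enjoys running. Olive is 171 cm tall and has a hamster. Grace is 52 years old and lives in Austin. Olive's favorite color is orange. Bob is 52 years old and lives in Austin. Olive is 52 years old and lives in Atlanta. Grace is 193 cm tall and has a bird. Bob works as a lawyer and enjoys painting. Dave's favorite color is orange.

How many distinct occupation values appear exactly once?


Unique occupation values: 5

5


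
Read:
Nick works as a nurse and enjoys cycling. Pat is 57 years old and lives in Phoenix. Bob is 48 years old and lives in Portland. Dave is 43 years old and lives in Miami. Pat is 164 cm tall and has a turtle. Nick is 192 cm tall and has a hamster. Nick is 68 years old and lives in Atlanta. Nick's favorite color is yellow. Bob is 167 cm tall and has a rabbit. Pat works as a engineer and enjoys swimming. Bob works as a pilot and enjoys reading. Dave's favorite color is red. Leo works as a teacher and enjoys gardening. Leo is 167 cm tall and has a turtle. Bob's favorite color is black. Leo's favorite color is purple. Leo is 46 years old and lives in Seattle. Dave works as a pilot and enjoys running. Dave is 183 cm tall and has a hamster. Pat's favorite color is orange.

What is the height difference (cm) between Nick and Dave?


|192 - 183| = 9

9


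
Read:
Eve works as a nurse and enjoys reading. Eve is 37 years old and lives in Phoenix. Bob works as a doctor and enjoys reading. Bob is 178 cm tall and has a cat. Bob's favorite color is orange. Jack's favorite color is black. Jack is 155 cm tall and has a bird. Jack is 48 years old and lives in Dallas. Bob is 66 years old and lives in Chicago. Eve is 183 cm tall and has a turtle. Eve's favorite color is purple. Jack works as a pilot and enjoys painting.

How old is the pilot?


The pilot is Jack, age 48

48


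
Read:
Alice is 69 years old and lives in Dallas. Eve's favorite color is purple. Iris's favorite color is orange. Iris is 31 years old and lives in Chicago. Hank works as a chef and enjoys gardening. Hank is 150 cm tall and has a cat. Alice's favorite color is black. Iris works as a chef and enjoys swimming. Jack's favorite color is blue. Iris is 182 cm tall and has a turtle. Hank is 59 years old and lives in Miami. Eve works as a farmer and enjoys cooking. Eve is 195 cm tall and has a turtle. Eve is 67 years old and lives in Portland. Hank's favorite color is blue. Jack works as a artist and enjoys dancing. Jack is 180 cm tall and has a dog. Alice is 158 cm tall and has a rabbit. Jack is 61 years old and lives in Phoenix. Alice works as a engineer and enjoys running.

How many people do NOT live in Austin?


Not in Austin: 5

5


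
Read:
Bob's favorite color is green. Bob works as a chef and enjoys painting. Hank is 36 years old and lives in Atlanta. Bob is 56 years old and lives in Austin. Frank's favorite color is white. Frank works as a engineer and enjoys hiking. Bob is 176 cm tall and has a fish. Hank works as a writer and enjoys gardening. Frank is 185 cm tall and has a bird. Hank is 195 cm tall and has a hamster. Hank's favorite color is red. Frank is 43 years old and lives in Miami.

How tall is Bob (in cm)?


Bob is 176 cm tall

176


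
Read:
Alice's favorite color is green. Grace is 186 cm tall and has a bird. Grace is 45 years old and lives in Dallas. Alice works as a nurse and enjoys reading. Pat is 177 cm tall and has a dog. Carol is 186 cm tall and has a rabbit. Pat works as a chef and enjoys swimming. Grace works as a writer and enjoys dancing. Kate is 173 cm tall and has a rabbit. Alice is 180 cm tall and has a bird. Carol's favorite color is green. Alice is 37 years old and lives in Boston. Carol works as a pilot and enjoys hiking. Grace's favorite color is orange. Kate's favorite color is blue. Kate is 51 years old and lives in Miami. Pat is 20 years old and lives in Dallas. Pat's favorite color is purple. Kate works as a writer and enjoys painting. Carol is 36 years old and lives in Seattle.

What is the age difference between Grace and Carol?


|45 - 36| = 9

9


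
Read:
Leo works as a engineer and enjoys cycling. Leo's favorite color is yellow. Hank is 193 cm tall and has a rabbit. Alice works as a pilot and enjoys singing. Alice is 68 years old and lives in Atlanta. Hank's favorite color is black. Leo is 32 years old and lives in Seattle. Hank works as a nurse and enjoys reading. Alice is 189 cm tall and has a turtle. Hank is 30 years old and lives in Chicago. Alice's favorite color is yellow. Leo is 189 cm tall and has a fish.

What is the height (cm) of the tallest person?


Tallest: Hank at 193 cm

193


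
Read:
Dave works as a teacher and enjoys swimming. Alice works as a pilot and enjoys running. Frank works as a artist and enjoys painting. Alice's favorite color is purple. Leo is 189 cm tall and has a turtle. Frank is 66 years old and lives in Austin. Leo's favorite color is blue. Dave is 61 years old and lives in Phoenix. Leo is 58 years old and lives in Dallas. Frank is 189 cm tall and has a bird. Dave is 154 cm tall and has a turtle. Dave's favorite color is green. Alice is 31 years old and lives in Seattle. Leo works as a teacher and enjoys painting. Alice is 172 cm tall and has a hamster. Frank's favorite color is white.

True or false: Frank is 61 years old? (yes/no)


Frank is actually 66. no

no


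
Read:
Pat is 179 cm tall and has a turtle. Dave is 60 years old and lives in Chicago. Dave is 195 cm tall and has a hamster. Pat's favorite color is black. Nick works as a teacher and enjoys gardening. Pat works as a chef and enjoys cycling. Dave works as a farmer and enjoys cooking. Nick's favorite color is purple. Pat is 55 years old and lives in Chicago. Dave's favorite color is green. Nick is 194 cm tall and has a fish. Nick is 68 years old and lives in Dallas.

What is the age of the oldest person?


Oldest: Nick at 68

68


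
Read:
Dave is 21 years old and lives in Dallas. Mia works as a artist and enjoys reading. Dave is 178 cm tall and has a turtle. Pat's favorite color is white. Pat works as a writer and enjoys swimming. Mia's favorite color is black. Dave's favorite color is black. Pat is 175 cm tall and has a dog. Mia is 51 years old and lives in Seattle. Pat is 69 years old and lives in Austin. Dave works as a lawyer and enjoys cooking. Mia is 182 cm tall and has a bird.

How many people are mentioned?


People: Pat, Dave, Mia. Count = 3

3


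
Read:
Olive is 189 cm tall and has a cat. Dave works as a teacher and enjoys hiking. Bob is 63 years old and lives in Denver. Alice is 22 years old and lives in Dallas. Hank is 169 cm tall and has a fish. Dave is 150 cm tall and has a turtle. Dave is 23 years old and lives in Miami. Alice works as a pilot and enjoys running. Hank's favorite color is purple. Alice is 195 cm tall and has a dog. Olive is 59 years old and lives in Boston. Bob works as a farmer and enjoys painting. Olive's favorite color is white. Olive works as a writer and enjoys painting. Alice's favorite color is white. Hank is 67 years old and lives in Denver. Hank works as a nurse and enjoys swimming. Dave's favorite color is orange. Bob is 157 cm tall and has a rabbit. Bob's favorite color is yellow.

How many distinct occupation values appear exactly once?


Unique occupation values: 5

5


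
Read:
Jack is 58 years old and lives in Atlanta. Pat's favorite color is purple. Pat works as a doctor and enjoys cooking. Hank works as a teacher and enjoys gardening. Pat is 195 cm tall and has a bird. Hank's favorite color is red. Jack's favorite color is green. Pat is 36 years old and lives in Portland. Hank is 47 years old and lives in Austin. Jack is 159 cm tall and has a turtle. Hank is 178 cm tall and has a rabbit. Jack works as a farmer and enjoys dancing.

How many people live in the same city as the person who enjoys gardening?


Person with hobby gardening is Hank, city Austin. Count = 1

1


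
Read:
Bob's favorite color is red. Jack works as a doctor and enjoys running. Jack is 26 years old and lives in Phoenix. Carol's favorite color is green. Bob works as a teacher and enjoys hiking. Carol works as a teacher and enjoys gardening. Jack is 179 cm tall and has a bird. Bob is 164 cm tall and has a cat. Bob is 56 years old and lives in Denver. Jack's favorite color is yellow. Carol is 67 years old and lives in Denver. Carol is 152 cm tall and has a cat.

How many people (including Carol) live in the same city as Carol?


Carol lives in Denver. Count = 2

2


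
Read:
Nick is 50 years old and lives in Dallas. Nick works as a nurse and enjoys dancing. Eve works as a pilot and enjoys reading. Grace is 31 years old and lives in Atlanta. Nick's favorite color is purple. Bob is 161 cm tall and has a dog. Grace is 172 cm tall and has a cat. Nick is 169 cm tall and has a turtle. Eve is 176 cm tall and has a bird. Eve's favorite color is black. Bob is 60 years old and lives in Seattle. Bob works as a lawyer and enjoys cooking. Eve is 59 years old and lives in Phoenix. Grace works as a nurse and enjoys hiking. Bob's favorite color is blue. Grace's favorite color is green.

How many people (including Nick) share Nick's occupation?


Nick is a nurse. Count = 2

2


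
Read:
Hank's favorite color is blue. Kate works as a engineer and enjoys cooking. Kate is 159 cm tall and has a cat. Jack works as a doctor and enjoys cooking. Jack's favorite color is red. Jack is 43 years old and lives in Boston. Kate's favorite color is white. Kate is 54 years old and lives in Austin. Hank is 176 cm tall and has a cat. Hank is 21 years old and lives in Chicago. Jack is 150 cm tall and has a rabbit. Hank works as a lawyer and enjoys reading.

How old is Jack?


Jack is 43 years old

43


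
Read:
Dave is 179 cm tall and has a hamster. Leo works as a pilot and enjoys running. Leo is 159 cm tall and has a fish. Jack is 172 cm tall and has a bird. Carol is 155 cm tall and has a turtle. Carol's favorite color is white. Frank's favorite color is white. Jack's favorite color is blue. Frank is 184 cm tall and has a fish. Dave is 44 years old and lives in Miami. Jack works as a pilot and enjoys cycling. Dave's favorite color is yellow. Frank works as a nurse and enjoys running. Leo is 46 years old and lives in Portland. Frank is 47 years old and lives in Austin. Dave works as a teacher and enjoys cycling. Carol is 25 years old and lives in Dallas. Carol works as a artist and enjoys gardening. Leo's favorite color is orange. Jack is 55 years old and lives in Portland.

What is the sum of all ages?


46+47+44+55+25 = 217

217


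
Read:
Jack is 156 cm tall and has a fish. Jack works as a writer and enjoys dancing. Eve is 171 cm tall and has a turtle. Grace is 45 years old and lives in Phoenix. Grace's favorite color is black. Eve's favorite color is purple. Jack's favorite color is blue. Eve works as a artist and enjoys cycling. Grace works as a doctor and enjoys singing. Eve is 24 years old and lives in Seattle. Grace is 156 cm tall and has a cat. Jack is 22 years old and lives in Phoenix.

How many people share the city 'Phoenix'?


Count: 2

2


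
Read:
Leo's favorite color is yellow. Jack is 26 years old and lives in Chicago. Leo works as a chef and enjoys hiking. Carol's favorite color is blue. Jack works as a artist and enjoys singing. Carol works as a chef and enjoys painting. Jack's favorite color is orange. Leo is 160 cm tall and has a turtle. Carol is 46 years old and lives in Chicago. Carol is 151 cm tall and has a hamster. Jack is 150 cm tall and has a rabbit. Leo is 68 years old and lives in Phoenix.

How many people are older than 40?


Filter: 2

2


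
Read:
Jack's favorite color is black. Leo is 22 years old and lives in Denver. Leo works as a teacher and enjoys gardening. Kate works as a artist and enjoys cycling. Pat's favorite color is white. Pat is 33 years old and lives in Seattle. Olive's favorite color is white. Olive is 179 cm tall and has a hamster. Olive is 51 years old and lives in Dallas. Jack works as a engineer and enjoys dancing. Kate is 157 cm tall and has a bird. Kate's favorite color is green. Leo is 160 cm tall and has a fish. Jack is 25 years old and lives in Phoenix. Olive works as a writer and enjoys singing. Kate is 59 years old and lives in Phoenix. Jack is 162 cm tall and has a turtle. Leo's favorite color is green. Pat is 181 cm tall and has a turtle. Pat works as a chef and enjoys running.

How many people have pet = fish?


Count: 1

1


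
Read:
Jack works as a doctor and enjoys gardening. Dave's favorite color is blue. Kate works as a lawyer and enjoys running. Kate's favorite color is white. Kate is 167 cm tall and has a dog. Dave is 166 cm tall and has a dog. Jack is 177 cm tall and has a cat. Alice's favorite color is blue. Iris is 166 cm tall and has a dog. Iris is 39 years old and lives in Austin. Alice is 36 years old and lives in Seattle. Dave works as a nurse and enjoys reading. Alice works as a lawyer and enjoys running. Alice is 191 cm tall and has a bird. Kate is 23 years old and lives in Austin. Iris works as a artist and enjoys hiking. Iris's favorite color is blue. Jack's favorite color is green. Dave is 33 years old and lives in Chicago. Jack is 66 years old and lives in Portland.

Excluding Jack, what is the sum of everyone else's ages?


Sum (excluding Jack): 131

131


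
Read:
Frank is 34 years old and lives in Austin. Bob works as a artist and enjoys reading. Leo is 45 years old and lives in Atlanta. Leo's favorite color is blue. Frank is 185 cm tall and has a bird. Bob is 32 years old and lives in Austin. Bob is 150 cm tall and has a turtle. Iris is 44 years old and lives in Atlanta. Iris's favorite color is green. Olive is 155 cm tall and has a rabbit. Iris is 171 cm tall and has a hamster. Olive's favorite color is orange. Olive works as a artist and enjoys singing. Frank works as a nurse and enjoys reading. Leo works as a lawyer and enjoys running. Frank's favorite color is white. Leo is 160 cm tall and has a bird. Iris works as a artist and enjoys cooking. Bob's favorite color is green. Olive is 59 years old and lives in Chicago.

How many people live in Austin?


Count in Austin: 2

2


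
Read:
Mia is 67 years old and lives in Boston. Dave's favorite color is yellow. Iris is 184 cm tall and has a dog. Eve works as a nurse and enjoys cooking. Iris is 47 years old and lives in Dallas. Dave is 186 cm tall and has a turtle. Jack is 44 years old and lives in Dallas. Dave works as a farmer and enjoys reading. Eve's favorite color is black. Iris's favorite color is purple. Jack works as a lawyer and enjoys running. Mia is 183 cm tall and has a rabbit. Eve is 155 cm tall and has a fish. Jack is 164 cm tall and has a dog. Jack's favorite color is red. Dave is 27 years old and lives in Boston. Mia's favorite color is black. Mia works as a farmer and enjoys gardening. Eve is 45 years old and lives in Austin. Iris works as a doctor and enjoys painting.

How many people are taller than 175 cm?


Taller than 175: 3

3


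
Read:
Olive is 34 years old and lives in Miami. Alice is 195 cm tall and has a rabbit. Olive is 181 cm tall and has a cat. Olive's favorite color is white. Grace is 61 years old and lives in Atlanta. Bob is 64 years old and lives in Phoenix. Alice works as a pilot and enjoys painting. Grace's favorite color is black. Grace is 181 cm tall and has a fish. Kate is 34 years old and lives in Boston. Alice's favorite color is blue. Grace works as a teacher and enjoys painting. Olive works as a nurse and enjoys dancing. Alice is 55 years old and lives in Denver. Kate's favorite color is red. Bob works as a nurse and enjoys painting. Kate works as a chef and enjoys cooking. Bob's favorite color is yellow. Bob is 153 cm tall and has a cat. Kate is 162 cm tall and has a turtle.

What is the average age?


Sum=248, n=5, avg=49.6

49.6


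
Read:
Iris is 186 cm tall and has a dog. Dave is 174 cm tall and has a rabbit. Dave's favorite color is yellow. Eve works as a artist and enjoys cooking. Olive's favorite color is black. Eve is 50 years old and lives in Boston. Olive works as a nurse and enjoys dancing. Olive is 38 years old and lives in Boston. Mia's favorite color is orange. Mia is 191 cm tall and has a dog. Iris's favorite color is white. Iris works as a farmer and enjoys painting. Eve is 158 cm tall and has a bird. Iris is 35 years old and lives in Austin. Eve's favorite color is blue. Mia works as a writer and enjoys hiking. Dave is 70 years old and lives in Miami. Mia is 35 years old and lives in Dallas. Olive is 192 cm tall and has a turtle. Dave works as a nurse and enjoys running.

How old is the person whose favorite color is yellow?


Person with favorite color=yellow is Dave, age 70

70


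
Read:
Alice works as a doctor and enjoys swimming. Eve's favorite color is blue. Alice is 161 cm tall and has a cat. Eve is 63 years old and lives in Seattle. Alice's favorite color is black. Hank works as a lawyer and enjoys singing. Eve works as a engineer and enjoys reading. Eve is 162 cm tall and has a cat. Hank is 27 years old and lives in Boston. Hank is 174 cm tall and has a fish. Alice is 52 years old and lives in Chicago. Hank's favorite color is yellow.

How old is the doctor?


The doctor is Alice, age 52

52


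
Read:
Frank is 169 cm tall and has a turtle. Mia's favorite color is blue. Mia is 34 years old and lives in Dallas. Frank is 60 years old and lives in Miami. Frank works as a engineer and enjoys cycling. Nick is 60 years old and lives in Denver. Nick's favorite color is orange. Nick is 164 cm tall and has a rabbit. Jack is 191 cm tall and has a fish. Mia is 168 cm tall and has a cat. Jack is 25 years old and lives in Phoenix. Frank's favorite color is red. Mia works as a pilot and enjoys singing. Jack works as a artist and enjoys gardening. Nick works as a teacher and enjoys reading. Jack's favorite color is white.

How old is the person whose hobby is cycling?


Person with hobby=cycling is Frank, age 60

60


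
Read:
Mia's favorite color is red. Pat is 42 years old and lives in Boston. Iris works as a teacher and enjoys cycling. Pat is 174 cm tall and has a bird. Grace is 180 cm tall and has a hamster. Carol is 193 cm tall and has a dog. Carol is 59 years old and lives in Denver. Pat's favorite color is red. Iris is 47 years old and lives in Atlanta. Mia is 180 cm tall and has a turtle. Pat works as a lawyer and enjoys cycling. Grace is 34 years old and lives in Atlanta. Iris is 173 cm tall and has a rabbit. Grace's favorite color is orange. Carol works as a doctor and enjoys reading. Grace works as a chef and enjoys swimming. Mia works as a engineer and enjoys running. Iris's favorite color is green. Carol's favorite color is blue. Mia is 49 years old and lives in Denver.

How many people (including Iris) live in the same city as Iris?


Iris lives in Atlanta. Count = 2

2


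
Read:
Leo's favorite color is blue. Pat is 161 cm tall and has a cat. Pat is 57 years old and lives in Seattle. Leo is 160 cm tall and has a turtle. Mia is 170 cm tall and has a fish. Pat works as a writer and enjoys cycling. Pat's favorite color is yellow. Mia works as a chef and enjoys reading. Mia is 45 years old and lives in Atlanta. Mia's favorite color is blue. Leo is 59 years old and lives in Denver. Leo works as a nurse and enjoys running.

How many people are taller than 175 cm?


Taller than 175: 0

0


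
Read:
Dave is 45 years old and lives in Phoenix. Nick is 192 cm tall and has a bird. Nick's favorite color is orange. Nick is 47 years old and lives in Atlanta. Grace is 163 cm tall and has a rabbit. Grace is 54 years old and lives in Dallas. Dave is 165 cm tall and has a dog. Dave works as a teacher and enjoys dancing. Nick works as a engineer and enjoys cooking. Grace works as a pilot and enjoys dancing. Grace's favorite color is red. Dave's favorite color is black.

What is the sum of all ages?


45+47+54 = 146

146


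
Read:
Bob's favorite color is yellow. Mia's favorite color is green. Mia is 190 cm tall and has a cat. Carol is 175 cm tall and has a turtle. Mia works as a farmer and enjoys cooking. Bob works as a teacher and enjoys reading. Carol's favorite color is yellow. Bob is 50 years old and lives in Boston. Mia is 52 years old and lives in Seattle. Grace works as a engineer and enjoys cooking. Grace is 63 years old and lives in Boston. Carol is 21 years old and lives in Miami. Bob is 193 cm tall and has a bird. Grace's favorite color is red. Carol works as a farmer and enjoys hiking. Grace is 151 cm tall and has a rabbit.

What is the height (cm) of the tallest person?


Tallest: Bob at 193 cm

193


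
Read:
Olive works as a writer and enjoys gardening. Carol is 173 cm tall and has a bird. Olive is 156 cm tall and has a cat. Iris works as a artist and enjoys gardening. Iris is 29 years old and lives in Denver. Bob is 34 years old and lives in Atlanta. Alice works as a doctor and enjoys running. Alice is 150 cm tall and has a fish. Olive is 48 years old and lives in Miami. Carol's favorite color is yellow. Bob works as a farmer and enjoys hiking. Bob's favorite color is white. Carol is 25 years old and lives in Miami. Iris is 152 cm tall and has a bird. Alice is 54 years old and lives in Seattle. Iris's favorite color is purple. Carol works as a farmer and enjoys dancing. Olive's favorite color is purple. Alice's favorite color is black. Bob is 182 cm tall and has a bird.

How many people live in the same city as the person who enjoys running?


Person with hobby running is Alice, city Seattle. Count = 1

1


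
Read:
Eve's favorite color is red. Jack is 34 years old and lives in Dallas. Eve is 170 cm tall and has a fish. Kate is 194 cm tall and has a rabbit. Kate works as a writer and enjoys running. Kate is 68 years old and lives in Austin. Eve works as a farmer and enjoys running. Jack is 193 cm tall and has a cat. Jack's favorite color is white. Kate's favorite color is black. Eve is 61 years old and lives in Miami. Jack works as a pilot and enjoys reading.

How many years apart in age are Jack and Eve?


34 vs 61, diff = 27

27


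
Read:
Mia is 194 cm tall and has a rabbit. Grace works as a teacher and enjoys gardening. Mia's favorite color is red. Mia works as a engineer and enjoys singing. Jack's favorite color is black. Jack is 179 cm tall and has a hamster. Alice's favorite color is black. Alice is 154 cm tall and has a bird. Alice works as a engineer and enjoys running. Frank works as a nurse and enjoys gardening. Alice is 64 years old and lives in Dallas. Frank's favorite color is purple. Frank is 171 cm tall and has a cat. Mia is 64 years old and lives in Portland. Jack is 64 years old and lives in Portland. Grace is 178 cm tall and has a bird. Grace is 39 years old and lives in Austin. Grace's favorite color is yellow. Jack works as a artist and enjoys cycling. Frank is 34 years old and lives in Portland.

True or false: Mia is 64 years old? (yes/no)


Mia is actually 64. yes

yes


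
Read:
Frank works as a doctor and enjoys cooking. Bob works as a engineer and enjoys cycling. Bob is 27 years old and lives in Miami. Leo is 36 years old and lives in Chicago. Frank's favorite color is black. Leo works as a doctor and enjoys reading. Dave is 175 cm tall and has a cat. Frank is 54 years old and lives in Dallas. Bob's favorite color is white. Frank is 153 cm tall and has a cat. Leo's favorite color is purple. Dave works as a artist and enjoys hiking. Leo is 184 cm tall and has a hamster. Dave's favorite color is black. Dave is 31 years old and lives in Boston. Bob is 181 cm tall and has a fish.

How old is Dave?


Dave is 31 years old

31


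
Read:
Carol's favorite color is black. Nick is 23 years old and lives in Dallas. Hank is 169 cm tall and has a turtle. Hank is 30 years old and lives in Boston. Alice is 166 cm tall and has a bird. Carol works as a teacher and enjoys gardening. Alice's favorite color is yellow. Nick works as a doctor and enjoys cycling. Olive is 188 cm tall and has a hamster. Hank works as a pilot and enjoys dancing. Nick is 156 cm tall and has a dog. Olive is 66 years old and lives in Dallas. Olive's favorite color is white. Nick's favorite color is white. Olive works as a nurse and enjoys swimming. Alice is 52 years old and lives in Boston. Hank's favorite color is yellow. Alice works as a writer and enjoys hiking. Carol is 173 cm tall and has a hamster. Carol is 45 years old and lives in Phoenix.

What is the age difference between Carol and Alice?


|45 - 52| = 7

7


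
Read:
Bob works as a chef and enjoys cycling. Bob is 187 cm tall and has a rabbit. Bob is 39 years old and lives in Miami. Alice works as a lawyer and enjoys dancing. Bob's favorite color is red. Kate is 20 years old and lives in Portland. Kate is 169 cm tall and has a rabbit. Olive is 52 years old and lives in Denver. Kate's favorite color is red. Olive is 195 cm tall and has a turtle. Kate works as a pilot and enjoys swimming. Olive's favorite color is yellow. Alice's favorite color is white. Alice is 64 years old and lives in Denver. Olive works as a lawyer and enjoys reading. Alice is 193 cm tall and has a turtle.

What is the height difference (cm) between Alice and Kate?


|193 - 169| = 24

24


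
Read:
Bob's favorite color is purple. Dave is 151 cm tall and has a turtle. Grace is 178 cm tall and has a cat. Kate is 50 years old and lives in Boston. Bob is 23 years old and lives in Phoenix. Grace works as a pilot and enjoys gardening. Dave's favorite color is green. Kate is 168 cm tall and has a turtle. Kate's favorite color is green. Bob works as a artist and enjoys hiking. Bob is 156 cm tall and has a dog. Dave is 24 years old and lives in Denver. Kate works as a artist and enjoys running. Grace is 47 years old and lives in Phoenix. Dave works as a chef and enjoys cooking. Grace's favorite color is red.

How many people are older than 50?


Filter: 0

0


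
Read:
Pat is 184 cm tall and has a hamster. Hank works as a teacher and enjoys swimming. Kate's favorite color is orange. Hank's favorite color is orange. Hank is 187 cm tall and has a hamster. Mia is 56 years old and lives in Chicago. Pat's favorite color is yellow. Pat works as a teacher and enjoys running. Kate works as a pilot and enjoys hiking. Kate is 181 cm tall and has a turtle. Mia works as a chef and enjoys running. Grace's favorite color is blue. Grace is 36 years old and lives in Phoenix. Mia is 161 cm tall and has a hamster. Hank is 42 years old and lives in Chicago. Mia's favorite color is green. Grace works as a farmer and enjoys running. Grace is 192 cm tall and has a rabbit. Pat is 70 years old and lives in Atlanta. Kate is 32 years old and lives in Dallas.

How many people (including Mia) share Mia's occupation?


Mia is a chef. Count = 1

1


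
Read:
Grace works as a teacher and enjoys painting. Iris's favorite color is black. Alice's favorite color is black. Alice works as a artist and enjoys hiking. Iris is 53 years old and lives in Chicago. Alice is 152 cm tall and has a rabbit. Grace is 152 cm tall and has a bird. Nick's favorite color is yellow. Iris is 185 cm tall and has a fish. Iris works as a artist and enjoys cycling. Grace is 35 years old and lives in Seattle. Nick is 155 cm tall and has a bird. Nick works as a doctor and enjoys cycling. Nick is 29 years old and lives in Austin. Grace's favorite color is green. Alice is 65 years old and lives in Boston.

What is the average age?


Sum=182, n=4, avg=45.5

45.5


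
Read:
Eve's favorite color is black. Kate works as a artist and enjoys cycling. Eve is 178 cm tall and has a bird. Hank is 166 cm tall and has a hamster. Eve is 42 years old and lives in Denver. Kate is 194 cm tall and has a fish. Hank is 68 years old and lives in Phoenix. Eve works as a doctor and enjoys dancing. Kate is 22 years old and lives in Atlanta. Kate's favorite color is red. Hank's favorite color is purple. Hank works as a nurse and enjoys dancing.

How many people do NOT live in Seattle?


Not in Seattle: 3

3


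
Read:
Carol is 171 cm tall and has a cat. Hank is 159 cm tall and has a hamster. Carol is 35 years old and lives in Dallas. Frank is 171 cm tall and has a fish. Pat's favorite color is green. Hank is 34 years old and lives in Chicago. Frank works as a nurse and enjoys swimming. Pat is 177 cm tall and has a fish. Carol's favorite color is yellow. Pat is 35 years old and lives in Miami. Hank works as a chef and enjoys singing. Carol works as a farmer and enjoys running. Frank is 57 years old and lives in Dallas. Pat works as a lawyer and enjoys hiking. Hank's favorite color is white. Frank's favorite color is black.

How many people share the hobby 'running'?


Count: 1

1


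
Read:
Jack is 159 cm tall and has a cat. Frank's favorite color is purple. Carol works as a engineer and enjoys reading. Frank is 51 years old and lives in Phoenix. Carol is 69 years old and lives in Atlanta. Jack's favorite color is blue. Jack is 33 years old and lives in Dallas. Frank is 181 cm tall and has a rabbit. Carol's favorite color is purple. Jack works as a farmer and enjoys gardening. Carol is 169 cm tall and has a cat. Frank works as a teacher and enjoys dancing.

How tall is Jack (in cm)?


Jack is 159 cm tall

159


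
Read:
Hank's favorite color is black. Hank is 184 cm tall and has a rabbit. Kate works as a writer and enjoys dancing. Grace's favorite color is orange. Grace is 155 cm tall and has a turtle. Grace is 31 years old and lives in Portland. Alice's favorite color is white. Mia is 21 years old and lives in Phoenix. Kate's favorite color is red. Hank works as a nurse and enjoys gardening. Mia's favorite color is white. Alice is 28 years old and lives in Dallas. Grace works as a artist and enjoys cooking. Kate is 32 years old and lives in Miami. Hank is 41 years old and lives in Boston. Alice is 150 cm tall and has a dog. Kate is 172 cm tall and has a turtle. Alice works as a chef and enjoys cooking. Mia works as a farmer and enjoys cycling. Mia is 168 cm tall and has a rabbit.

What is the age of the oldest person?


Oldest: Hank at 41

41


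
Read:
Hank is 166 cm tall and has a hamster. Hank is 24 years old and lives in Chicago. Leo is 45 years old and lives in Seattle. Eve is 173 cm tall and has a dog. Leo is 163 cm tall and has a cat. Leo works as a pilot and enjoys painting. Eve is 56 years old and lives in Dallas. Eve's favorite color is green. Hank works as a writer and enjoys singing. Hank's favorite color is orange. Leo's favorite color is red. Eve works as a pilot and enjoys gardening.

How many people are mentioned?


People: Leo, Hank, Eve. Count = 3

3


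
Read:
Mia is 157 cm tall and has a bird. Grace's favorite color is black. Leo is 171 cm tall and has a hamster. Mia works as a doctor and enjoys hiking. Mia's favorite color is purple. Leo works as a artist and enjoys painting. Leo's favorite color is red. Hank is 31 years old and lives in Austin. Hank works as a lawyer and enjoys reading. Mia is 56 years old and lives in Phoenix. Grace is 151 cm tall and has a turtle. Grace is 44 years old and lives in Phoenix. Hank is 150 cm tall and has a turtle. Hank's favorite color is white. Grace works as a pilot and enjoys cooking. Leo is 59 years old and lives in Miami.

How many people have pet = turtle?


Count: 2

2


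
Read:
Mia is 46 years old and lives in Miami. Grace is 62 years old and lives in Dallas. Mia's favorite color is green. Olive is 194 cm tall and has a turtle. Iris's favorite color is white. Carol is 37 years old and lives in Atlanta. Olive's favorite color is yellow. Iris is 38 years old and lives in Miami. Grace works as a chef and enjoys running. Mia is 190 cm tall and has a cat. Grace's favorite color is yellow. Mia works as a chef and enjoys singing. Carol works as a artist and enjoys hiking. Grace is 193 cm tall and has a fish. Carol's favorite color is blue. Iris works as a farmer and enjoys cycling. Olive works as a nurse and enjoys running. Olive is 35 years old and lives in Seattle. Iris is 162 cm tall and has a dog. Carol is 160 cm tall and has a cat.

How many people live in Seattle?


Count in Seattle: 1

1


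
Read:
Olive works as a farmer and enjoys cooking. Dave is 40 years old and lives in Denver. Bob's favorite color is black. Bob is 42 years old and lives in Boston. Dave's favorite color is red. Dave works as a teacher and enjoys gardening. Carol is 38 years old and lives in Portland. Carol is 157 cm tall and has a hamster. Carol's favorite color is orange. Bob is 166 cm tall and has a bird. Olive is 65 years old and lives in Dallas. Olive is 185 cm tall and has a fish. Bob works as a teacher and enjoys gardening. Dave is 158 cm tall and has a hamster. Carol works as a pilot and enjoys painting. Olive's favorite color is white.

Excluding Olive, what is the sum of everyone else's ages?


Sum (excluding Olive): 120

120


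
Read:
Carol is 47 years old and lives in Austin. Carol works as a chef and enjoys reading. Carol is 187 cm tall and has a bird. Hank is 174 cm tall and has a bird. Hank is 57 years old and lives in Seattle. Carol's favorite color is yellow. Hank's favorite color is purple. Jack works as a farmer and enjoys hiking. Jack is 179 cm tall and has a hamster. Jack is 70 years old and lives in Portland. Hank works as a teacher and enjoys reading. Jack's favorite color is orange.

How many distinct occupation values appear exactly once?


Unique occupation values: 3

3


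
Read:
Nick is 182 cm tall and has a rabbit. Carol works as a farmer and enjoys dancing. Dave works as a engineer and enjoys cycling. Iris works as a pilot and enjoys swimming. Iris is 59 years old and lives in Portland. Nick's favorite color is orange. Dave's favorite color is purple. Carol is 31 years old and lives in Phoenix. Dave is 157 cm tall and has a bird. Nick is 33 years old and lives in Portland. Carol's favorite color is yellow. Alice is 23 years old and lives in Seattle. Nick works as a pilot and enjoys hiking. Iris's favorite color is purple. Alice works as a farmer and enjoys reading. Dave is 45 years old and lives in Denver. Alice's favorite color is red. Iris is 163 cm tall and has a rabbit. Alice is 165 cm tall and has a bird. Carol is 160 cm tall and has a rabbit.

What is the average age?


Sum=191, n=5, avg=38.2

38.2


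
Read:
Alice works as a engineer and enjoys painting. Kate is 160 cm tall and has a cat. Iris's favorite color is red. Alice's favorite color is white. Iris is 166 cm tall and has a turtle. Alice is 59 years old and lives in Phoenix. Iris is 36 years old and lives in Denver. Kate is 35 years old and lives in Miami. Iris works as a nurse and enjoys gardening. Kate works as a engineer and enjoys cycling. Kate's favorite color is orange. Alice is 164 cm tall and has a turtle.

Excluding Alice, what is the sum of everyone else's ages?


Sum (excluding Alice): 71

71


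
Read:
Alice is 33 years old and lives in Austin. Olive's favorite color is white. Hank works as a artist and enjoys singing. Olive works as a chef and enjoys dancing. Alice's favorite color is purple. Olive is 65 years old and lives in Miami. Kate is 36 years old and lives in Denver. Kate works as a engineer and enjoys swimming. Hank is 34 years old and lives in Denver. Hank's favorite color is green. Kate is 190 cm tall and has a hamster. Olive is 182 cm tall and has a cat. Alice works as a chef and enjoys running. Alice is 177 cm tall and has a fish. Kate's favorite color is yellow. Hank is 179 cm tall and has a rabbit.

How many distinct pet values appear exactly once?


Unique pet values: 4

4


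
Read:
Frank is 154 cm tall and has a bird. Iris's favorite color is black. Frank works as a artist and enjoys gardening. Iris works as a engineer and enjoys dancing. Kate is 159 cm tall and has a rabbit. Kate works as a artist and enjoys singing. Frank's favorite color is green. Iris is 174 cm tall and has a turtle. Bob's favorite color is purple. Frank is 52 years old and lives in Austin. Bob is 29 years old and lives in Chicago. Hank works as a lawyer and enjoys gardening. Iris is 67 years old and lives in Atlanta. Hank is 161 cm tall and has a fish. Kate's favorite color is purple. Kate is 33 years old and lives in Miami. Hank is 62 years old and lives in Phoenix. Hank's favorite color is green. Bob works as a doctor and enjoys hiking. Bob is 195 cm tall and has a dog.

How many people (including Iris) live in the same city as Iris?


Iris lives in Atlanta. Count = 1

1


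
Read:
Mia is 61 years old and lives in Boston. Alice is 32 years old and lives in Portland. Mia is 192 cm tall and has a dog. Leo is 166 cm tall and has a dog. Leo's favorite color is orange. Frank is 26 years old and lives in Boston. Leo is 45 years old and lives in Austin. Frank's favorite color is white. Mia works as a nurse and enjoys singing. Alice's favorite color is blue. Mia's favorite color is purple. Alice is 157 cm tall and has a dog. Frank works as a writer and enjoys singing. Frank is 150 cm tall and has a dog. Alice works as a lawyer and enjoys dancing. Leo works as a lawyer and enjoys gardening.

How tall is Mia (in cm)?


Mia is 192 cm tall

192


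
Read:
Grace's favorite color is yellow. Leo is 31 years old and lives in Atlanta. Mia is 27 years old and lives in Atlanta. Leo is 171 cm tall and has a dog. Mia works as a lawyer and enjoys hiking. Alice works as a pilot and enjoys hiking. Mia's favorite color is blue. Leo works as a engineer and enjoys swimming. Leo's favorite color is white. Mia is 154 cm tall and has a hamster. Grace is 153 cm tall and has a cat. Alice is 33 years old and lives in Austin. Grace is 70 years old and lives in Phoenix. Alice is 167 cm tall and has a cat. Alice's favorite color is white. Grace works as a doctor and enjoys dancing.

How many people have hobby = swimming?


Count: 1

1


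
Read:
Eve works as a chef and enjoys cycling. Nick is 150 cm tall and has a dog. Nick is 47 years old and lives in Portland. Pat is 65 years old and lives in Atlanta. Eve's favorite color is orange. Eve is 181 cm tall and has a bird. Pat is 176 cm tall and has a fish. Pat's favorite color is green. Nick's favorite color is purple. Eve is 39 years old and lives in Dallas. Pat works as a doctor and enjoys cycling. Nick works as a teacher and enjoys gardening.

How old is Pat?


Pat is 65 years old

65
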